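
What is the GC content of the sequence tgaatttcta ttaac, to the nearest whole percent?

20%

Scanning the sequence gives G=1, T=7, C=2, A=5.
G+C = 1 + 2 = 3 out of 15 bases
%GC = 3/15 × 100 = 20% ≈ 20%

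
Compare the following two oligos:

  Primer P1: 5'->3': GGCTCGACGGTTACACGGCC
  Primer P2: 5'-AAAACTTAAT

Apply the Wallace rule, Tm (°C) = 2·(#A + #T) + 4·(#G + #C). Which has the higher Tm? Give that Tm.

Primer P1, 68°C

Primer P1: A+T=6, G+C=14 → Tm = 2(6)+4(14) = 68°C
Primer P2: A+T=9, G+C=1 → Tm = 2(9)+4(1) = 22°C
68°C vs 22°C → primer P1 is higher.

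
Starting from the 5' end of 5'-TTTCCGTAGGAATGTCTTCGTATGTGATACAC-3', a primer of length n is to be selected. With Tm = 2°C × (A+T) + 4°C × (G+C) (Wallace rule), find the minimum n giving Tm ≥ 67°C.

n = 24

First 23 bases: TTTCCGTAGGAATGTCTTCGTAT → Tm = 64°C (< 67°C)
First 24 bases: TTTCCGTAGGAATGTCTTCGTATG → Tm = 68°C (≥ 67°C)
Since every base adds ≥2°C, Tm only increases with n, so the threshold is first crossed at n = 24.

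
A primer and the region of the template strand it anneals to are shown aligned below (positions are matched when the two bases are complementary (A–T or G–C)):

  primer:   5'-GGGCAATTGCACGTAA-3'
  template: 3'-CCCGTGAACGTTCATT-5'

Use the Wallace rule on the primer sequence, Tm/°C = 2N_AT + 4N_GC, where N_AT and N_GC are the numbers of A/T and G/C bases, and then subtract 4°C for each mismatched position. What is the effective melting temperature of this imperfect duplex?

Primer base counts: A=5, T=3, G=5, C=3 → A+T=8, G+C=8
Perfect-match Tm = 2(8) + 4(8) = 16 + 32 = 48°C
Mismatches (positions where the bases are not complementary): 2 (at positions 6, 12)
Effective Tm = 48 − 2×4 = 48 − 8 = 40°C

40°C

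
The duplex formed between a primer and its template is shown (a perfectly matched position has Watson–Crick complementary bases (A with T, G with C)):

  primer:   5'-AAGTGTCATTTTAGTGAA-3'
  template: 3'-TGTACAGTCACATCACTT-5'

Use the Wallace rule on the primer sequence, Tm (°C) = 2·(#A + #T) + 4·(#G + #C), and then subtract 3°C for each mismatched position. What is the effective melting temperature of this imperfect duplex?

Primer base counts: A=6, T=7, G=4, C=1 → A+T=13, G+C=5
Perfect-match Tm = 2(13) + 4(5) = 26 + 20 = 46°C
Mismatches (positions where the bases are not complementary): 4 (at positions 2, 3, 9, 11)
Effective Tm = 46 − 4×3 = 46 − 12 = 34°C

34°C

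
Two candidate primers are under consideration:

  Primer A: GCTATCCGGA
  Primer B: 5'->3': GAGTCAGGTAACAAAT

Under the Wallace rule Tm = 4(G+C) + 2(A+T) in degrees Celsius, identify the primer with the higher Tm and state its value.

Primer A: A+T=4, G+C=6 → Tm = 2(4)+4(6) = 32°C
Primer B: A+T=10, G+C=6 → Tm = 2(10)+4(6) = 44°C
32°C vs 44°C → primer B is higher.

Primer B, 44°C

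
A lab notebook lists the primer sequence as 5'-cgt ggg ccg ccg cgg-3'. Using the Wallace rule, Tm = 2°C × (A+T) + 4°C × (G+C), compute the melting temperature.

58°C

Counting bases: G=8, C=6, A=0, T=1
So N_AT = 1 and N_GC = 14.
Tm = 4·14 + 2·1 = 56 + 2 = 58°C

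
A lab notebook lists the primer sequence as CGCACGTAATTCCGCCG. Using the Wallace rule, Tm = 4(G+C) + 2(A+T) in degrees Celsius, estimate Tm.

56°C

Scanning the sequence gives G=4, T=3, A=3, C=7.
A+T = 6, G+C = 11
Tm = 4·11 + 2·6 = 44 + 12 = 56°C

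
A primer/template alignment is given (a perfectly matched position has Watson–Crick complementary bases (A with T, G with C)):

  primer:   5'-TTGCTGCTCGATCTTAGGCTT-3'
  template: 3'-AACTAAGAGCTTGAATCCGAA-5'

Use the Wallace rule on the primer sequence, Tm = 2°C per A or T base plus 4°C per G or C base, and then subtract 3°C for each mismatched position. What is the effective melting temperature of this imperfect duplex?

53°C

Primer base counts: A=2, T=9, G=5, C=5 → A+T=11, G+C=10
Perfect-match Tm = 2(11) + 4(10) = 22 + 40 = 62°C
Mismatches (positions where the bases are not complementary): 3 (at positions 4, 6, 12)
Effective Tm = 62 − 3×3 = 62 − 9 = 53°C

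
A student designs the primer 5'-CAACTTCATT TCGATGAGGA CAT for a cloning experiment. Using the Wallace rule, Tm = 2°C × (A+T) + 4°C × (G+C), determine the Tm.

64°C

Scanning the sequence gives A=7, T=7, C=5, G=4.
A+T = 14, G+C = 9
Tm = 4·9 + 2·14 = 36 + 28 = 64°C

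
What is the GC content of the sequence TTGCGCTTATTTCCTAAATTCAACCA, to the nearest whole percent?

Counting bases: A=7, G=2, T=10, C=7
G+C = 2 + 7 = 9 out of 26 bases
%GC = 9/26 × 100 = 34.62% ≈ 35%

35%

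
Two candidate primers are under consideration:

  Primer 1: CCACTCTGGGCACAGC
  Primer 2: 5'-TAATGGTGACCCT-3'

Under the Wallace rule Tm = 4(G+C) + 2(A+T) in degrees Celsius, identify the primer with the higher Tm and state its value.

Primer 1: A+T=5, G+C=11 → Tm = 2(5)+4(11) = 54°C
Primer 2: A+T=7, G+C=6 → Tm = 2(7)+4(6) = 38°C
54°C vs 38°C → primer 1 is higher.

Primer 1, 54°C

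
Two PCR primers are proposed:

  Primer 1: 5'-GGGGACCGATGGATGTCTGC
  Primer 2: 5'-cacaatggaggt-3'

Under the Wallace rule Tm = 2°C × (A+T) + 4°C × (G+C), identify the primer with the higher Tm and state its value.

Primer 1, 66°C

Primer 1: A+T=7, G+C=13 → Tm = 2(7)+4(13) = 66°C
Primer 2: A+T=6, G+C=6 → Tm = 2(6)+4(6) = 36°C
66°C vs 36°C → primer 1 is higher.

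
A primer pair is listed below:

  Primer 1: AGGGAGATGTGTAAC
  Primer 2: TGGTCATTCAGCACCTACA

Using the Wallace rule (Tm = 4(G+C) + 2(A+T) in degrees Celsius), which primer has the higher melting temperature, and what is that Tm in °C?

Primer 2, 56°C

Primer 1: A+T=8, G+C=7 → Tm = 2(8)+4(7) = 44°C
Primer 2: A+T=10, G+C=9 → Tm = 2(10)+4(9) = 56°C
44°C vs 56°C → primer 2 is higher.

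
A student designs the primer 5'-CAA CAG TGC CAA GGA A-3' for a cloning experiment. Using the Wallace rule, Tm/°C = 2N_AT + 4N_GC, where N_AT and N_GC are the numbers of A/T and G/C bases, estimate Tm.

Base counts: T=1, C=4, A=7, G=4
A+T = 8, G+C = 8
Tm = 2×8 + 4×8 = 48°C

48°C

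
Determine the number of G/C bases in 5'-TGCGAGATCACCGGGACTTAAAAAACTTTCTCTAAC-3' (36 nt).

T=9, G=6, A=12, C=9
G+C = 6 + 9 = 15

15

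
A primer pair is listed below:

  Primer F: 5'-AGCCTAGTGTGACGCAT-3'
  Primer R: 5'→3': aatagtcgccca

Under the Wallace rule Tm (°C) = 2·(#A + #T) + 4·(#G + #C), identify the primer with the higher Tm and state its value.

Primer F, 52°C

Primer F: A+T=8, G+C=9 → Tm = 2(8)+4(9) = 52°C
Primer R: A+T=6, G+C=6 → Tm = 2(6)+4(6) = 36°C
52°C vs 36°C → primer F is higher.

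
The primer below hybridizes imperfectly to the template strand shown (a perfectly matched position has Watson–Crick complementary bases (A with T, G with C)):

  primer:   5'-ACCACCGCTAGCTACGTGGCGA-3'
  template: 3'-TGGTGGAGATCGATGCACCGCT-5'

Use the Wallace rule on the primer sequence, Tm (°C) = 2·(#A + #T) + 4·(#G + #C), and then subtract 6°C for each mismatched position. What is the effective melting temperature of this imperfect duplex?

66°C

Primer base counts: A=5, T=3, G=6, C=8 → A+T=8, G+C=14
Perfect-match Tm = 2(8) + 4(14) = 16 + 56 = 72°C
Mismatches (positions where the bases are not complementary): 1 (at position 7)
Effective Tm = 72 − 1×6 = 72 − 6 = 66°C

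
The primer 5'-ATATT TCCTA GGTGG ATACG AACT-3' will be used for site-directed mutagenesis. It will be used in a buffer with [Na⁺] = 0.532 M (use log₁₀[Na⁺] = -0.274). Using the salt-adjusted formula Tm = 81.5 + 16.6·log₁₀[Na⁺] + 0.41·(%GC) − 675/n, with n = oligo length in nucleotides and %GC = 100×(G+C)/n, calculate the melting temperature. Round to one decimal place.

64.2°C

Length n = 24. Counting bases: C=4, T=8, G=5, A=7
G+C = 9, so %GC = 9/24 × 100 = 37.5%
Salt term: 16.6 × (-0.274) = -4.548
GC term: 0.41 × 37.5 = 15.375; length term: −675/24 = −28.125
Tm = 81.5 + (-4.548) + 15.375 − 28.125 = 64.202 → 64.2°C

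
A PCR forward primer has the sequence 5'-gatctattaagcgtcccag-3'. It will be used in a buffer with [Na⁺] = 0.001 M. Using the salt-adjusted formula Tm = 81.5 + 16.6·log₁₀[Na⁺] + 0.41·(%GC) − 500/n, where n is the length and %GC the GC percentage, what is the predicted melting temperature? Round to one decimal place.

Length n = 19. Base counts: G=4, C=5, A=5, T=5
G+C = 9, so %GC = 9/19 × 100 = 47.368%
Salt term: 16.6 × (-3) = -49.8
GC term: 0.41 × 47.368 = 19.421; length term: −500/19 = −26.316
Tm = 81.5 + (-49.8) + 19.421 − 26.316 = 24.805 → 24.8°C

24.8°C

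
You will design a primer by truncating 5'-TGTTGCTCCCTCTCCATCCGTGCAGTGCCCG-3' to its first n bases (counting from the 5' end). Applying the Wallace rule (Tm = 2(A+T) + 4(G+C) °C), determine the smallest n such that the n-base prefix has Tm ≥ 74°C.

n = 23

First 22 bases: TGTTGCTCCCTCTCCATCCGTG → Tm = 70°C (< 74°C)
First 23 bases: TGTTGCTCCCTCTCCATCCGTGC → Tm = 74°C (≥ 74°C)
Since every base adds ≥2°C, Tm only increases with n, so the threshold is first crossed at n = 23.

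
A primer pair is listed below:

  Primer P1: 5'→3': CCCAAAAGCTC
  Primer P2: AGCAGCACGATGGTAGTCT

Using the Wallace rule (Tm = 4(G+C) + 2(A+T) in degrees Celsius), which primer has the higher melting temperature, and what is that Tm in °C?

Primer P1: A+T=5, G+C=6 → Tm = 2(5)+4(6) = 34°C
Primer P2: A+T=9, G+C=10 → Tm = 2(9)+4(10) = 58°C
34°C vs 58°C → primer P2 is higher.

Primer P2, 58°C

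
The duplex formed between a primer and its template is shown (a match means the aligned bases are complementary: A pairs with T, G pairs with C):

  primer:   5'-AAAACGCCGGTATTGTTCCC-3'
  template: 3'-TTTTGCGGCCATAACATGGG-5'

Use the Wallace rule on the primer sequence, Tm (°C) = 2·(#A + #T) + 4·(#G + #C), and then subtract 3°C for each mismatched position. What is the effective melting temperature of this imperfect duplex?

Primer base counts: A=5, T=5, G=4, C=6 → A+T=10, G+C=10
Perfect-match Tm = 2(10) + 4(10) = 20 + 40 = 60°C
Mismatches (positions where the bases are not complementary): 1 (at position 17)
Effective Tm = 60 − 1×3 = 60 − 3 = 57°C

57°C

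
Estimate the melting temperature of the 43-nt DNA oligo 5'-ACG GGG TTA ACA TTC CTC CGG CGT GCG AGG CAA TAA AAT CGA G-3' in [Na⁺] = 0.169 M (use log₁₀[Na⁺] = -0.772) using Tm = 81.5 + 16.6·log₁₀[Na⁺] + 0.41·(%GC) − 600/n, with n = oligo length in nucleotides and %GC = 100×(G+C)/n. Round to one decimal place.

76.7°C

Length n = 43. Base counts: G=13, T=8, A=12, C=10
G+C = 23, so %GC = 23/43 × 100 = 53.488%
Salt term: 16.6 × (-0.772) = -12.815
GC term: 0.41 × 53.488 = 21.93; length term: −600/43 = −13.953
Tm = 81.5 + (-12.815) + 21.93 − 13.953 = 76.662 → 76.7°C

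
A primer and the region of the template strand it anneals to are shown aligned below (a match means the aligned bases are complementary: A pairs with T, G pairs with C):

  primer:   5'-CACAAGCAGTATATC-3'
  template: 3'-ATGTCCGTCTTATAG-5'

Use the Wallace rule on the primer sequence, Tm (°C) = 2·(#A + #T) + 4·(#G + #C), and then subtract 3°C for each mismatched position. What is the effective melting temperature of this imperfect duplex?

Primer base counts: A=6, T=3, G=2, C=4 → A+T=9, G+C=6
Perfect-match Tm = 2(9) + 4(6) = 18 + 24 = 42°C
Mismatches (positions where the bases are not complementary): 3 (at positions 1, 5, 10)
Effective Tm = 42 − 3×3 = 42 − 9 = 33°C

33°C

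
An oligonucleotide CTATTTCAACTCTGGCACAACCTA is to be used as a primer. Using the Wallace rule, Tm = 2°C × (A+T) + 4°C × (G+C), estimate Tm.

68°C

T=7, G=2, A=7, C=8
AT pairs contribute 14, GC pairs contribute 10.
Tm = 2×14 + 4×10 = 68°C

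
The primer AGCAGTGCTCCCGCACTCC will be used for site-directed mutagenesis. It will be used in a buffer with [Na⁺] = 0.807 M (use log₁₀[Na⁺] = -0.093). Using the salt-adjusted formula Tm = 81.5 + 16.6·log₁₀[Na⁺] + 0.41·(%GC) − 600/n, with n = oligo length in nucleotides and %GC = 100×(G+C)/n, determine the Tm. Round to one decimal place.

76.4°C

Length n = 19. Counting bases: A=3, G=4, C=9, T=3
G+C = 13, so %GC = 13/19 × 100 = 68.421%
Salt term: 16.6 × (-0.093) = -1.544
GC term: 0.41 × 68.421 = 28.053; length term: −600/19 = −31.579
Tm = 81.5 + (-1.544) + 28.053 − 31.579 = 76.43 → 76.4°C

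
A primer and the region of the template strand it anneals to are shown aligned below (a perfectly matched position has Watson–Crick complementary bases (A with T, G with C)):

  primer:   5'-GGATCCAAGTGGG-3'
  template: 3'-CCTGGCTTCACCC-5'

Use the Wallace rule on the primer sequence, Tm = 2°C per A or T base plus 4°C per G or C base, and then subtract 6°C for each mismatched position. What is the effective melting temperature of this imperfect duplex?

30°C

Primer base counts: A=3, T=2, G=6, C=2 → A+T=5, G+C=8
Perfect-match Tm = 2(5) + 4(8) = 10 + 32 = 42°C
Mismatches (positions where the bases are not complementary): 2 (at positions 4, 6)
Effective Tm = 42 − 2×6 = 42 − 12 = 30°C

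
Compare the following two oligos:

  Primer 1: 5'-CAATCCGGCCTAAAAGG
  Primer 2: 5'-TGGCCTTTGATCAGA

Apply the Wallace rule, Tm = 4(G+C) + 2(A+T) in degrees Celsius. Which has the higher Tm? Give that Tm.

Primer 1, 52°C

Primer 1: A+T=8, G+C=9 → Tm = 2(8)+4(9) = 52°C
Primer 2: A+T=8, G+C=7 → Tm = 2(8)+4(7) = 44°C
52°C vs 44°C → primer 1 is higher.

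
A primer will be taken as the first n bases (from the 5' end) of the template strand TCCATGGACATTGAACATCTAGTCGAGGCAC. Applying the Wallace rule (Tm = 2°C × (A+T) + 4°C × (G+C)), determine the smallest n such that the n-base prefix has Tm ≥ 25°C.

First 8 bases: TCCATGGA → Tm = 24°C (< 25°C)
First 9 bases: TCCATGGAC → Tm = 28°C (≥ 25°C)
Since every base adds ≥2°C, Tm only increases with n, so the threshold is first crossed at n = 9.

n = 9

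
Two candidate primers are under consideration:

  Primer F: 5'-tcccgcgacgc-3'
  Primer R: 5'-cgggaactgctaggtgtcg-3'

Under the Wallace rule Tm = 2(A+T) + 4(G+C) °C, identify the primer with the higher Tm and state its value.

Primer F: A+T=2, G+C=9 → Tm = 2(2)+4(9) = 40°C
Primer R: A+T=7, G+C=12 → Tm = 2(7)+4(12) = 62°C
40°C vs 62°C → primer R is higher.

Primer R, 62°C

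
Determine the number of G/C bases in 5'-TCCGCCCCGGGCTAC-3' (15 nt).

C=8, A=1, G=4, T=2
G+C = 4 + 8 = 12

12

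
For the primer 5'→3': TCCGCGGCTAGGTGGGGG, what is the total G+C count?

14

T=3, A=1, C=4, G=10
G+C = 10 + 4 = 14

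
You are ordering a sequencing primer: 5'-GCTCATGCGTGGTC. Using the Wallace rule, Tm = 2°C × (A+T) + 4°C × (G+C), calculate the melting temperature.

46°C

Scanning the sequence gives T=4, G=5, C=4, A=1.
AT pairs contribute 5, GC pairs contribute 9.
Tm = 2(5) + 4(9) = 10 + 36 = 46°C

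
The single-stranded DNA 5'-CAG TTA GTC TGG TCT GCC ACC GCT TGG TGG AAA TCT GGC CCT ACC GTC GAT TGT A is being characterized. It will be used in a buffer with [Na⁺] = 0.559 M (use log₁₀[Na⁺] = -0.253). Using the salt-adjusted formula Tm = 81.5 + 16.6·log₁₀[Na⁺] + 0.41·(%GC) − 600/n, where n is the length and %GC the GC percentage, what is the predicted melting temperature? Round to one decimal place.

Length n = 55. A=9, G=15, C=15, T=16
G+C = 30, so %GC = 30/55 × 100 = 54.545%
Salt term: 16.6 × (-0.253) = -4.2
GC term: 0.41 × 54.545 = 22.363; length term: −600/55 = −10.909
Tm = 81.5 + (-4.2) + 22.363 − 10.909 = 88.754 → 88.8°C

88.8°C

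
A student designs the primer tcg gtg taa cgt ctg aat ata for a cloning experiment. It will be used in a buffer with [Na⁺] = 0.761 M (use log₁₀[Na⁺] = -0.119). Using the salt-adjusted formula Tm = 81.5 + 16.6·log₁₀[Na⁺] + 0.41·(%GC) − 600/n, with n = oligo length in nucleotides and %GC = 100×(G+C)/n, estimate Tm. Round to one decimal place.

66.6°C

Length n = 21. C=3, A=6, G=5, T=7
G+C = 8, so %GC = 8/21 × 100 = 38.095%
Salt term: 16.6 × (-0.119) = -1.975
GC term: 0.41 × 38.095 = 15.619; length term: −600/21 = −28.571
Tm = 81.5 + (-1.975) + 15.619 − 28.571 = 66.573 → 66.6°C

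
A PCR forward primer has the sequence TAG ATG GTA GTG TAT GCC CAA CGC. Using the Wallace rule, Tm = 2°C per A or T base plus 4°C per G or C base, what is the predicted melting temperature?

72°C

Scanning the sequence gives A=6, C=5, G=7, T=6.
AT pairs contribute 12, GC pairs contribute 12.
Tm = 2×12 + 4×12 = 72°C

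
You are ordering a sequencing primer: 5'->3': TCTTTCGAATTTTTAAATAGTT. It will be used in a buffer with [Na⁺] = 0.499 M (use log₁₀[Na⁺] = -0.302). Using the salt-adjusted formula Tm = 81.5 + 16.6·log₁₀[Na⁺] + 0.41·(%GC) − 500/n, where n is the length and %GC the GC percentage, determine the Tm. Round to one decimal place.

Length n = 22. Scanning the sequence gives A=6, T=12, G=2, C=2.
G+C = 4, so %GC = 4/22 × 100 = 18.182%
Salt term: 16.6 × (-0.302) = -5.013
GC term: 0.41 × 18.182 = 7.455; length term: −500/22 = −22.727
Tm = 81.5 + (-5.013) + 7.455 − 22.727 = 61.215 → 61.2°C

61.2°C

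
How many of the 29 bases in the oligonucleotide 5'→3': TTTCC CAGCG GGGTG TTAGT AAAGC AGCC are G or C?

Counting bases: G=9, T=7, C=7, A=6
G+C = 9 + 7 = 16

16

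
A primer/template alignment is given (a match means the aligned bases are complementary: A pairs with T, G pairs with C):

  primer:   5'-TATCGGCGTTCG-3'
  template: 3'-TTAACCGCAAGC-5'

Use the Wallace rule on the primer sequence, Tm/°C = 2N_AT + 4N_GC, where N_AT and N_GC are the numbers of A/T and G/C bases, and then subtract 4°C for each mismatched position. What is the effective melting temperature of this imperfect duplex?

30°C

Primer base counts: A=1, T=4, G=4, C=3 → A+T=5, G+C=7
Perfect-match Tm = 2(5) + 4(7) = 10 + 28 = 38°C
Mismatches (positions where the bases are not complementary): 2 (at positions 1, 4)
Effective Tm = 38 − 2×4 = 38 − 8 = 30°C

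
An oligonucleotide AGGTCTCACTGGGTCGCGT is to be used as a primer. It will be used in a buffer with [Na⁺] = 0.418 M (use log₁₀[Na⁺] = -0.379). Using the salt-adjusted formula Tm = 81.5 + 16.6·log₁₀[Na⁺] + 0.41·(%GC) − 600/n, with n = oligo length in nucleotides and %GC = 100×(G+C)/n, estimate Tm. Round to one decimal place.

Length n = 19. Counting bases: A=2, C=5, T=5, G=7
G+C = 12, so %GC = 12/19 × 100 = 63.158%
Salt term: 16.6 × (-0.379) = -6.291
GC term: 0.41 × 63.158 = 25.895; length term: −600/19 = −31.579
Tm = 81.5 + (-6.291) + 25.895 − 31.579 = 69.525 → 69.5°C

69.5°C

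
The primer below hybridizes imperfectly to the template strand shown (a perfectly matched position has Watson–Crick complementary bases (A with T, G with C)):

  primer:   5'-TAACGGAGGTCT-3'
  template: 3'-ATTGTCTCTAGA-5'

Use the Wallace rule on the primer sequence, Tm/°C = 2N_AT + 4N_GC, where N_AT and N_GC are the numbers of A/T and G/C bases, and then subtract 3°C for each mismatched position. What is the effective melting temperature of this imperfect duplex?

30°C

Primer base counts: A=3, T=3, G=4, C=2 → A+T=6, G+C=6
Perfect-match Tm = 2(6) + 4(6) = 12 + 24 = 36°C
Mismatches (positions where the bases are not complementary): 2 (at positions 5, 9)
Effective Tm = 36 − 2×3 = 36 − 6 = 30°C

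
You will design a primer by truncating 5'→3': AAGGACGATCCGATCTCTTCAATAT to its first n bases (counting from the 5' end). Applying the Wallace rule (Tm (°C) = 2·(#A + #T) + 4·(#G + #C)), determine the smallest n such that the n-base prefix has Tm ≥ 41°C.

n = 14

First 13 bases: AAGGACGATCCGA → Tm = 40°C (< 41°C)
First 14 bases: AAGGACGATCCGAT → Tm = 42°C (≥ 41°C)
Since every base adds ≥2°C, Tm only increases with n, so the threshold is first crossed at n = 14.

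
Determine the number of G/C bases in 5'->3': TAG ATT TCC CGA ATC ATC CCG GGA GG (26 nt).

Counting bases: T=6, G=7, A=6, C=7
Total G or C: 7 + 7 = 14

14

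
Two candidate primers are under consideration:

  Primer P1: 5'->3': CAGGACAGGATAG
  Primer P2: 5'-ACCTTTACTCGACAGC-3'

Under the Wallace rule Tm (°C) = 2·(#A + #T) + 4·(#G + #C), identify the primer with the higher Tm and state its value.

Primer P1: A+T=6, G+C=7 → Tm = 2(6)+4(7) = 40°C
Primer P2: A+T=8, G+C=8 → Tm = 2(8)+4(8) = 48°C
40°C vs 48°C → primer P2 is higher.

Primer P2, 48°C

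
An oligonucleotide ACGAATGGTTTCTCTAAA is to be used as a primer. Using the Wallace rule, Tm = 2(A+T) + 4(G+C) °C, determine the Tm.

Base counts: T=6, G=3, C=3, A=6
So N_AT = 12 and N_GC = 6.
Tm = 2(12) + 4(6) = 24 + 24 = 48°C

48°C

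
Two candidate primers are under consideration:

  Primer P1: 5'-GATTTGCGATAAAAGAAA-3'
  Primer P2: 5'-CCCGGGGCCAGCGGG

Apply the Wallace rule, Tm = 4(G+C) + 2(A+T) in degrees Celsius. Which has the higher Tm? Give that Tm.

Primer P2, 58°C

Primer P1: A+T=13, G+C=5 → Tm = 2(13)+4(5) = 46°C
Primer P2: A+T=1, G+C=14 → Tm = 2(1)+4(14) = 58°C
46°C vs 58°C → primer P2 is higher.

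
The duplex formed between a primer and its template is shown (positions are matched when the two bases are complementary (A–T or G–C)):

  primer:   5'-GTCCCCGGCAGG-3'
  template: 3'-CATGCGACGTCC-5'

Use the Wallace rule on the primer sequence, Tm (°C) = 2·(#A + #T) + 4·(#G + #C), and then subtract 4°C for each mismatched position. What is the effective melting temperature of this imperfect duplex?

32°C

Primer base counts: A=1, T=1, G=5, C=5 → A+T=2, G+C=10
Perfect-match Tm = 2(2) + 4(10) = 4 + 40 = 44°C
Mismatches (positions where the bases are not complementary): 3 (at positions 3, 5, 7)
Effective Tm = 44 − 3×4 = 44 − 12 = 32°C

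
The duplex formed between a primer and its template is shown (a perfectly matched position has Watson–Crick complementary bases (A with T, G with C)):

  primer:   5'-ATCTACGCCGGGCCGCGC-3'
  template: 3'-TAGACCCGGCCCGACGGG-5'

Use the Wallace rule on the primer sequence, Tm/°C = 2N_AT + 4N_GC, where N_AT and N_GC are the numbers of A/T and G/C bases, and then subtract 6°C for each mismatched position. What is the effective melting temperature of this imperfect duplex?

40°C

Primer base counts: A=2, T=2, G=6, C=8 → A+T=4, G+C=14
Perfect-match Tm = 2(4) + 4(14) = 8 + 56 = 64°C
Mismatches (positions where the bases are not complementary): 4 (at positions 5, 6, 14, 17)
Effective Tm = 64 − 4×6 = 64 − 24 = 40°C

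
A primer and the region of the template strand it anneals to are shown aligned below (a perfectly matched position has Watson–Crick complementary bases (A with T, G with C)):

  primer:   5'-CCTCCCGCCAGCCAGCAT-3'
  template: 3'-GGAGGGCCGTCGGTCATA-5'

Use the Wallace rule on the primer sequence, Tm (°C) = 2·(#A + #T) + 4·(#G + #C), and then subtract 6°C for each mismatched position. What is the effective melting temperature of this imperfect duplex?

Primer base counts: A=3, T=2, G=3, C=10 → A+T=5, G+C=13
Perfect-match Tm = 2(5) + 4(13) = 10 + 52 = 62°C
Mismatches (positions where the bases are not complementary): 2 (at positions 8, 16)
Effective Tm = 62 − 2×6 = 62 − 12 = 50°C

50°C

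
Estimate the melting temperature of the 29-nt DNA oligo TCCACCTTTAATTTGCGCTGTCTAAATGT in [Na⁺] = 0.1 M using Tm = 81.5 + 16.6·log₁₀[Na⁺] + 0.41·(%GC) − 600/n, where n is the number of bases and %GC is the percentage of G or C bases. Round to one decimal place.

59.8°C

Length n = 29. Base counts: A=6, G=4, C=7, T=12
G+C = 11, so %GC = 11/29 × 100 = 37.931%
Salt term: 16.6 × (-1) = -16.6
GC term: 0.41 × 37.931 = 15.552; length term: −600/29 = −20.69
Tm = 81.5 + (-16.6) + 15.552 − 20.69 = 59.762 → 59.8°C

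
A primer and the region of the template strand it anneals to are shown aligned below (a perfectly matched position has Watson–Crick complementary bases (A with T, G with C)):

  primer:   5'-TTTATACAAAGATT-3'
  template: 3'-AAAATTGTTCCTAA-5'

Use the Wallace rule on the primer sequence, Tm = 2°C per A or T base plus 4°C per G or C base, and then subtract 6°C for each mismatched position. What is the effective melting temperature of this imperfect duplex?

14°C

Primer base counts: A=6, T=6, G=1, C=1 → A+T=12, G+C=2
Perfect-match Tm = 2(12) + 4(2) = 24 + 8 = 32°C
Mismatches (positions where the bases are not complementary): 3 (at positions 4, 5, 10)
Effective Tm = 32 − 3×6 = 32 − 18 = 14°C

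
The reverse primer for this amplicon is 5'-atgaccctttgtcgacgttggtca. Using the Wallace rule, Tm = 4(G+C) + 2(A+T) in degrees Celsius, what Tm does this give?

72°C

Scanning the sequence gives G=6, T=8, C=6, A=4.
So N_AT = 12 and N_GC = 12.
Tm = 2×12 + 4×12 = 72°C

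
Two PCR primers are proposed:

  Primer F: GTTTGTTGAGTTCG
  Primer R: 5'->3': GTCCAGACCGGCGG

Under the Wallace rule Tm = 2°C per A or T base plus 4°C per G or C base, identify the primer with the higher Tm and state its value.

Primer F: A+T=8, G+C=6 → Tm = 2(8)+4(6) = 40°C
Primer R: A+T=3, G+C=11 → Tm = 2(3)+4(11) = 50°C
40°C vs 50°C → primer R is higher.

Primer R, 50°C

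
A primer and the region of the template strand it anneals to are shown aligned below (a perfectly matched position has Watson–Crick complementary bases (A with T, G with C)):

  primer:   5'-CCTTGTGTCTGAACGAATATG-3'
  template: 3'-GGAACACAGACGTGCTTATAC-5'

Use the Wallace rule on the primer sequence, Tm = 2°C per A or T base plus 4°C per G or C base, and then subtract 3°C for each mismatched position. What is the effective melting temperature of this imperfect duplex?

57°C

Primer base counts: A=5, T=7, G=5, C=4 → A+T=12, G+C=9
Perfect-match Tm = 2(12) + 4(9) = 24 + 36 = 60°C
Mismatches (positions where the bases are not complementary): 1 (at position 12)
Effective Tm = 60 − 1×3 = 60 − 3 = 57°C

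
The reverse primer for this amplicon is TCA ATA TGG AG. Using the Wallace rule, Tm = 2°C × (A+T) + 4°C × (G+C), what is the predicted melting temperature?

Counting bases: C=1, T=3, G=3, A=4
So N_AT = 7 and N_GC = 4.
Tm = 2×7 + 4×4 = 30°C

30°C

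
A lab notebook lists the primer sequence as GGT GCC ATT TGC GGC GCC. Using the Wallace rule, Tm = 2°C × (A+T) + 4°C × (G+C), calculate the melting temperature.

62°C

Base counts: G=7, T=4, A=1, C=6
So N_AT = 5 and N_GC = 13.
Tm = 4·13 + 2·5 = 52 + 10 = 62°C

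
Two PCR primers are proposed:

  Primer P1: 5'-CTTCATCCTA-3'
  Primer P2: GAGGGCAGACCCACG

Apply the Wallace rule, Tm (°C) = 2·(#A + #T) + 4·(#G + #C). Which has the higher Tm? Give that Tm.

Primer P2, 52°C

Primer P1: A+T=6, G+C=4 → Tm = 2(6)+4(4) = 28°C
Primer P2: A+T=4, G+C=11 → Tm = 2(4)+4(11) = 52°C
28°C vs 52°C → primer P2 is higher.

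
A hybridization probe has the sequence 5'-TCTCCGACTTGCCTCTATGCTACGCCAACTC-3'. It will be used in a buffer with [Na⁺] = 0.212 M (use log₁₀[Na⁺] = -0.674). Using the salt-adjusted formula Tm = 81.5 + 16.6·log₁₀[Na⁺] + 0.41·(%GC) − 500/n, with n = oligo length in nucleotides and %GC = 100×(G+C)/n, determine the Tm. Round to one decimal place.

Length n = 31. Base counts: A=5, T=9, G=4, C=13
G+C = 17, so %GC = 17/31 × 100 = 54.839%
Salt term: 16.6 × (-0.674) = -11.188
GC term: 0.41 × 54.839 = 22.484; length term: −500/31 = −16.129
Tm = 81.5 + (-11.188) + 22.484 − 16.129 = 76.667 → 76.7°C

76.7°C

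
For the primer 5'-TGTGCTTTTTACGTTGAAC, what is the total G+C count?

G=4, T=9, C=3, A=3
G+C = 4 + 3 = 7

7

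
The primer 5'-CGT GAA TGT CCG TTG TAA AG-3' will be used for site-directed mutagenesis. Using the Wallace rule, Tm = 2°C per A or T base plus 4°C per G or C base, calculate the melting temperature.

58°C

A=5, G=6, T=6, C=3
So N_AT = 11 and N_GC = 9.
Tm = 4·9 + 2·11 = 36 + 22 = 58°C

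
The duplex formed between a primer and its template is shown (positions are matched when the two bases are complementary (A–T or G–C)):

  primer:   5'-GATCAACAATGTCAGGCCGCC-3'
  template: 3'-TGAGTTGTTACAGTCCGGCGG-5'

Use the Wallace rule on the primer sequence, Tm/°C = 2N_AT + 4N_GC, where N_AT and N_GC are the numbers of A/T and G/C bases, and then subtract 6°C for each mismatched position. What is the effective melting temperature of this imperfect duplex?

54°C

Primer base counts: A=6, T=3, G=5, C=7 → A+T=9, G+C=12
Perfect-match Tm = 2(9) + 4(12) = 18 + 48 = 66°C
Mismatches (positions where the bases are not complementary): 2 (at positions 1, 2)
Effective Tm = 66 − 2×6 = 66 − 12 = 54°C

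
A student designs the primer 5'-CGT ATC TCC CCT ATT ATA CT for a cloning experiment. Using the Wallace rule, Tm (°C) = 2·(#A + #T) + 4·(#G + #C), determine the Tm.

A=4, G=1, T=8, C=7
A+T = 12, G+C = 8
Tm = 2×12 + 4×8 = 56°C

56°C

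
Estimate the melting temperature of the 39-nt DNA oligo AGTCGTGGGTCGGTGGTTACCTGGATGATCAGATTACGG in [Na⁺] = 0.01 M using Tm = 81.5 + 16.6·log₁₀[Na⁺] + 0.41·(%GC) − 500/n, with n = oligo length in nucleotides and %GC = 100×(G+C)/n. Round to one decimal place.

Length n = 39. C=6, A=7, T=11, G=15
G+C = 21, so %GC = 21/39 × 100 = 53.846%
Salt term: 16.6 × (-2) = -33.2
GC term: 0.41 × 53.846 = 22.077; length term: −500/39 = −12.821
Tm = 81.5 + (-33.2) + 22.077 − 12.821 = 57.556 → 57.6°C

57.6°C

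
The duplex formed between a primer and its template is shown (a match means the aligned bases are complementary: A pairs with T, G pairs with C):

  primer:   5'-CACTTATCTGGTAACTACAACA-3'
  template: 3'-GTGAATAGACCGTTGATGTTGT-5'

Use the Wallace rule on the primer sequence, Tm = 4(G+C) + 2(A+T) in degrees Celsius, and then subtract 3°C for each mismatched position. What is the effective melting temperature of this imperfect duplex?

Primer base counts: A=8, T=6, G=2, C=6 → A+T=14, G+C=8
Perfect-match Tm = 2(14) + 4(8) = 28 + 32 = 60°C
Mismatches (positions where the bases are not complementary): 1 (at position 12)
Effective Tm = 60 − 1×3 = 60 − 3 = 57°C

57°C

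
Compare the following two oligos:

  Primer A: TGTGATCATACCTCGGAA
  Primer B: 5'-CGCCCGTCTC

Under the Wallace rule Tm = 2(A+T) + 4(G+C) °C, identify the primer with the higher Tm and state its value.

Primer A, 52°C

Primer A: A+T=10, G+C=8 → Tm = 2(10)+4(8) = 52°C
Primer B: A+T=2, G+C=8 → Tm = 2(2)+4(8) = 36°C
52°C vs 36°C → primer A is higher.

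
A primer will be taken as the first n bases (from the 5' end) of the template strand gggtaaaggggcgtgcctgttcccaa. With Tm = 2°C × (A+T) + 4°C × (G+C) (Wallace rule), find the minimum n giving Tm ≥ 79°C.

n = 24

First 23 bases: GGGTAAAGGGGCGTGCCTGTTCC → Tm = 76°C (< 79°C)
First 24 bases: GGGTAAAGGGGCGTGCCTGTTCCC → Tm = 80°C (≥ 79°C)
Each additional base adds 2°C (A/T) or 4°C (G/C), so Tm is non-decreasing in n; n = 24 is the first length to reach 79°C.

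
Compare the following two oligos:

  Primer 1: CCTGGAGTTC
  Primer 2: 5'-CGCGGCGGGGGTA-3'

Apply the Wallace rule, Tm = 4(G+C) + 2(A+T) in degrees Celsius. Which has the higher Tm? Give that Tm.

Primer 1: A+T=4, G+C=6 → Tm = 2(4)+4(6) = 32°C
Primer 2: A+T=2, G+C=11 → Tm = 2(2)+4(11) = 48°C
32°C vs 48°C → primer 2 is higher.

Primer 2, 48°C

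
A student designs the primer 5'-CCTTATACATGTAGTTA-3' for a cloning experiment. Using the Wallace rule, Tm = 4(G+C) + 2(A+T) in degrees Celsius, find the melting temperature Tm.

Counting bases: A=5, C=3, T=7, G=2
A+T = 12, G+C = 5
Tm = 2(12) + 4(5) = 24 + 20 = 44°C

44°C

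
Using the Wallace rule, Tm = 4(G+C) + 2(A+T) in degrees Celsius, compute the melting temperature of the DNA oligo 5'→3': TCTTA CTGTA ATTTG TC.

44°C

Counting bases: G=2, C=3, T=9, A=3
AT pairs contribute 12, GC pairs contribute 5.
Tm = 4·5 + 2·12 = 20 + 24 = 44°C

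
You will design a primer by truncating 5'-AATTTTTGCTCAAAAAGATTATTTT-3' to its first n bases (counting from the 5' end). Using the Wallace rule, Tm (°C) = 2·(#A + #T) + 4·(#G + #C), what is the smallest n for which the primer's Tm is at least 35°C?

First 14 bases: AATTTTTGCTCAAA → Tm = 34°C (< 35°C)
First 15 bases: AATTTTTGCTCAAAA → Tm = 36°C (≥ 35°C)
Since every base adds ≥2°C, Tm only increases with n, so the threshold is first crossed at n = 15.

n = 15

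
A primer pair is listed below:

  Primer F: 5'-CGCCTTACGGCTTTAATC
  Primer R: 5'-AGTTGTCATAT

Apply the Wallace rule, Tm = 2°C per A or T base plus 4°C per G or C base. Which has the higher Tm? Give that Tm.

Primer F, 54°C

Primer F: A+T=9, G+C=9 → Tm = 2(9)+4(9) = 54°C
Primer R: A+T=8, G+C=3 → Tm = 2(8)+4(3) = 28°C
54°C vs 28°C → primer F is higher.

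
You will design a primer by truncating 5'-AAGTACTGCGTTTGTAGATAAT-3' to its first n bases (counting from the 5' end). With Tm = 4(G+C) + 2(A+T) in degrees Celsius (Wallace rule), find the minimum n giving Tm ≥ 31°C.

n = 11

First 10 bases: AAGTACTGCG → Tm = 30°C (< 31°C)
First 11 bases: AAGTACTGCGT → Tm = 32°C (≥ 31°C)
Since every base adds ≥2°C, Tm only increases with n, so the threshold is first crossed at n = 11.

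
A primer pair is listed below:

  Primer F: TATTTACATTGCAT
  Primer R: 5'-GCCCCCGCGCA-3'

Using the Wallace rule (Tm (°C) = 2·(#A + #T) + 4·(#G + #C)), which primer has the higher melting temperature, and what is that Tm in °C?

Primer R, 42°C

Primer F: A+T=11, G+C=3 → Tm = 2(11)+4(3) = 34°C
Primer R: A+T=1, G+C=10 → Tm = 2(1)+4(10) = 42°C
34°C vs 42°C → primer R is higher.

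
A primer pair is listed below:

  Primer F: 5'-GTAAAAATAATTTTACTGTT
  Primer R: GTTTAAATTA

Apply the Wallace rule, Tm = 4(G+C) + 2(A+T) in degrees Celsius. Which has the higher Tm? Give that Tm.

Primer F, 46°C

Primer F: A+T=17, G+C=3 → Tm = 2(17)+4(3) = 46°C
Primer R: A+T=9, G+C=1 → Tm = 2(9)+4(1) = 22°C
46°C vs 22°C → primer F is higher.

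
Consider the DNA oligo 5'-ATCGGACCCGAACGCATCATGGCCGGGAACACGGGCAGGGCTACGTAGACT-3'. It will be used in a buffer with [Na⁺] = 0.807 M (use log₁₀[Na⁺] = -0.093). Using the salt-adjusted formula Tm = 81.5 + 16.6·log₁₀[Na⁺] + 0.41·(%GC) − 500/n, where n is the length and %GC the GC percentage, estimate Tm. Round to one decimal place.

Length n = 51. Counting bases: A=13, G=17, T=6, C=15
G+C = 32, so %GC = 32/51 × 100 = 62.745%
Salt term: 16.6 × (-0.093) = -1.544
GC term: 0.41 × 62.745 = 25.725; length term: −500/51 = −9.804
Tm = 81.5 + (-1.544) + 25.725 − 9.804 = 95.877 → 95.9°C

95.9°C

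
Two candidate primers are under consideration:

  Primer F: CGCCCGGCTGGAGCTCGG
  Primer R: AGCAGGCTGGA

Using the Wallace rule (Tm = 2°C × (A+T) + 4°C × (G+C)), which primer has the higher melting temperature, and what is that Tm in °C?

Primer F, 66°C

Primer F: A+T=3, G+C=15 → Tm = 2(3)+4(15) = 66°C
Primer R: A+T=4, G+C=7 → Tm = 2(4)+4(7) = 36°C
66°C vs 36°C → primer F is higher.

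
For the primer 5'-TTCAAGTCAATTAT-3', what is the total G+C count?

3

Base counts: A=5, G=1, T=6, C=2
G+C = 1 + 2 = 3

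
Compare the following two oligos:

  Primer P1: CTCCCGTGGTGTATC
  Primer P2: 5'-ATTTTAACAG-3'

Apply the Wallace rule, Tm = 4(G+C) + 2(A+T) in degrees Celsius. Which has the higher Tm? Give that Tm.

Primer P1: A+T=6, G+C=9 → Tm = 2(6)+4(9) = 48°C
Primer P2: A+T=8, G+C=2 → Tm = 2(8)+4(2) = 24°C
48°C vs 24°C → primer P1 is higher.

Primer P1, 48°C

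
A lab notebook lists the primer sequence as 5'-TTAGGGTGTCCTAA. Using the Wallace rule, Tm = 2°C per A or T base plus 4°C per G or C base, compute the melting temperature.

40°C

A=3, C=2, G=4, T=5
A+T = 8, G+C = 6
Tm = 2(8) + 4(6) = 16 + 24 = 40°C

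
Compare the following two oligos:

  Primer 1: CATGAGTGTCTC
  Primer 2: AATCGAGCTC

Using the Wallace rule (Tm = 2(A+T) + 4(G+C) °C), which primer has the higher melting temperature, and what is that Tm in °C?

Primer 1: A+T=6, G+C=6 → Tm = 2(6)+4(6) = 36°C
Primer 2: A+T=5, G+C=5 → Tm = 2(5)+4(5) = 30°C
36°C vs 30°C → primer 1 is higher.

Primer 1, 36°C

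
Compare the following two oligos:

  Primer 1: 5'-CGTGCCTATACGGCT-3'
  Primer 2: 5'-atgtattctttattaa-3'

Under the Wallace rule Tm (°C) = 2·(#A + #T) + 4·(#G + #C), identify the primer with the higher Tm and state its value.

Primer 1: A+T=6, G+C=9 → Tm = 2(6)+4(9) = 48°C
Primer 2: A+T=14, G+C=2 → Tm = 2(14)+4(2) = 36°C
48°C vs 36°C → primer 1 is higher.

Primer 1, 48°C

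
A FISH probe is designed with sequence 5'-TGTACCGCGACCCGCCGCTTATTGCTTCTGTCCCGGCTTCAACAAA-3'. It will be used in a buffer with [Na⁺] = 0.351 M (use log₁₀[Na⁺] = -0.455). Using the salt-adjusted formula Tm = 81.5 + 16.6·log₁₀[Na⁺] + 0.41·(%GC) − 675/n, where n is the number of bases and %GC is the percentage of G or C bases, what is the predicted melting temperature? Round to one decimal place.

82.4°C

Length n = 46. Scanning the sequence gives A=8, C=17, G=9, T=12.
G+C = 26, so %GC = 26/46 × 100 = 56.522%
Salt term: 16.6 × (-0.455) = -7.553
GC term: 0.41 × 56.522 = 23.174; length term: −675/46 = −14.674
Tm = 81.5 + (-7.553) + 23.174 − 14.674 = 82.447 → 82.4°C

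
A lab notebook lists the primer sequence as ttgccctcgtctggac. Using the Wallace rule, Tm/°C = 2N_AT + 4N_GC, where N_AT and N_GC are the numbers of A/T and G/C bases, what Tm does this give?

Counting bases: C=6, G=4, T=5, A=1
So N_AT = 6 and N_GC = 10.
Tm = 2(6) + 4(10) = 12 + 40 = 52°C

52°C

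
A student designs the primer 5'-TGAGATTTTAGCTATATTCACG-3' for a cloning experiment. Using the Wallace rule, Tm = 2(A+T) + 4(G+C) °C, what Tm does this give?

C=3, A=6, T=9, G=4
AT pairs contribute 15, GC pairs contribute 7.
Tm = 2×15 + 4×7 = 58°C

58°C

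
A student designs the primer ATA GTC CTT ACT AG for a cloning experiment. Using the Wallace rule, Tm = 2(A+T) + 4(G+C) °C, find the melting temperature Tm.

Counting bases: A=4, T=5, G=2, C=3
AT pairs contribute 9, GC pairs contribute 5.
Tm = 4·5 + 2·9 = 20 + 18 = 38°C

38°C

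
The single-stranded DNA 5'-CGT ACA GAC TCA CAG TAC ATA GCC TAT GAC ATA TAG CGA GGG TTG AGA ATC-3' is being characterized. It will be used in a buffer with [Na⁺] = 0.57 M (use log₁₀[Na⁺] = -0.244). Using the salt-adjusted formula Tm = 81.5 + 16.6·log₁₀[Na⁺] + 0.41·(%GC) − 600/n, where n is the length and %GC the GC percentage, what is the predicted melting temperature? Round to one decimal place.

84.2°C

Length n = 51. Counting bases: C=11, T=11, A=17, G=12
G+C = 23, so %GC = 23/51 × 100 = 45.098%
Salt term: 16.6 × (-0.244) = -4.05
GC term: 0.41 × 45.098 = 18.49; length term: −600/51 = −11.765
Tm = 81.5 + (-4.05) + 18.49 − 11.765 = 84.175 → 84.2°C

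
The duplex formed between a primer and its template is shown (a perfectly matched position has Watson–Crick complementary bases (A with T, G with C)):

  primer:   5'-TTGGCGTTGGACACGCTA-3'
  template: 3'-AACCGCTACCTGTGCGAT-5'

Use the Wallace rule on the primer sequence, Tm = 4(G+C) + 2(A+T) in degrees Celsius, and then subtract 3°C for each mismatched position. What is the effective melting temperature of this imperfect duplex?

Primer base counts: A=3, T=5, G=6, C=4 → A+T=8, G+C=10
Perfect-match Tm = 2(8) + 4(10) = 16 + 40 = 56°C
Mismatches (positions where the bases are not complementary): 1 (at position 7)
Effective Tm = 56 − 1×3 = 56 − 3 = 53°C

53°C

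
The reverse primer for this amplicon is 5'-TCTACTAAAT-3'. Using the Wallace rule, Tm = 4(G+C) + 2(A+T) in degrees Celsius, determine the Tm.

Counting bases: G=0, A=4, T=4, C=2
A+T = 8, G+C = 2
Tm = 4·2 + 2·8 = 8 + 16 = 24°C

24°C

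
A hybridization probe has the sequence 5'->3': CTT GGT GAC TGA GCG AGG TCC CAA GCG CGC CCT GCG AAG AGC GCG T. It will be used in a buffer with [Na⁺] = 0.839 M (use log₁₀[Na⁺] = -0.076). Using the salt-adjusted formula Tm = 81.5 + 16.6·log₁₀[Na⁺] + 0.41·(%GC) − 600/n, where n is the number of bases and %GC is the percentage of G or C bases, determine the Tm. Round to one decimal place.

Length n = 46. Counting bases: C=14, T=7, A=8, G=17
G+C = 31, so %GC = 31/46 × 100 = 67.391%
Salt term: 16.6 × (-0.076) = -1.262
GC term: 0.41 × 67.391 = 27.63; length term: −600/46 = −13.043
Tm = 81.5 + (-1.262) + 27.63 − 13.043 = 94.825 → 94.8°C

94.8°C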